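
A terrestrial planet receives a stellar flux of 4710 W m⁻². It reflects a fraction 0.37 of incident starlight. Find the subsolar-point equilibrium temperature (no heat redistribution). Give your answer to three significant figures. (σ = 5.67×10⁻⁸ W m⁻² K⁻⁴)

At the subsolar point the surface absorbs S(1−A) and emits σT⁴ per unit area — no factor of 4, since only the local patch is in balance.
T = [4710 × 0.63 / 5.67×10⁻⁸]^(1/4) = (5.23×10¹⁰)^(1/4) = 478 K.

T_ss ≈ 478 K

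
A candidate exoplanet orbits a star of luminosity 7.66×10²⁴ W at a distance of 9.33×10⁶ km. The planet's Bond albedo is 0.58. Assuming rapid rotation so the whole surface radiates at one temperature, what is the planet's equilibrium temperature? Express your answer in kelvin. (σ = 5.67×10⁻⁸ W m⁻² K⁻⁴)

T_eq ≈ 337 K

d = 9.33×10⁶ km = 9.33×10⁹ m.
Flux: S = L/(4πd²) = 7.66×10²⁴/(4π×(9.33×10⁹)²) = 7000 W m⁻².
Energy balance: absorbed = emitted ⇒ πR²·S(1−A) = 4πR²·σT_eq⁴, so T_eq⁴ = S(1−A)/(4σ).
T_eq = [7000 × 0.42 / (4 × 5.67×10⁻⁸)]^(1/4) = (1.30×10¹⁰)^(1/4) = 337 K.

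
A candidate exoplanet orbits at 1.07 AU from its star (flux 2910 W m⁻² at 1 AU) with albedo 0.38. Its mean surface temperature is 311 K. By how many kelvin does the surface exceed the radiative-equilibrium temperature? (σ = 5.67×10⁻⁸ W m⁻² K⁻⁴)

S = 2910/1.07² = 2542 W m⁻².
T_eq = [S(1−A)/(4σ)]^(1/4) = [2542×0.62/(4×5.67×10⁻⁸)]^(1/4) = 288.7 K.
ΔT = T_surf − T_eq = 311 − 288.7.

ΔT ≈ 22.3 K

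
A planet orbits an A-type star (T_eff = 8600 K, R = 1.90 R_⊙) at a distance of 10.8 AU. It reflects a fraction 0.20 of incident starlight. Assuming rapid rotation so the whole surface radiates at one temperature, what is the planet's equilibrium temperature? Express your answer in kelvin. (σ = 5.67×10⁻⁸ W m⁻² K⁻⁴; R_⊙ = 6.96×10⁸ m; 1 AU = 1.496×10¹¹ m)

T_eq ≈ 165 K

R_⋆ = 1.90 × 6.96×10⁸ = 1.32×10⁹ m.
d = 10.8 AU = 1.62×10¹² m.
L = 4πR_⋆²σT_⋆⁴ = 4π(1.32×10⁹)² × 5.67×10⁻⁸ × (8600)⁴ = 6.82×10²⁷ W.
S = L/(4πd²) = 208 W m⁻².
Energy balance: absorbed = emitted ⇒ πR²·S(1−A) = 4πR²·σT_eq⁴, so T_eq⁴ = S(1−A)/(4σ).
T_eq = [208 × 0.80 / (4 × 5.67×10⁻⁸)]^(1/4) = (7.33×10⁸)^(1/4) = 165 K.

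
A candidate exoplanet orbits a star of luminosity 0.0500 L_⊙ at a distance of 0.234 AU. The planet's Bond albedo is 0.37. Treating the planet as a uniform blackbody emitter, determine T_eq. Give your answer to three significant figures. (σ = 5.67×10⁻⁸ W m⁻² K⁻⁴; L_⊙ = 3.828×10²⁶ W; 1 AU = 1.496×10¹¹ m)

T_eq ≈ 242 K

d = 0.234 AU = 3.50×10¹⁰ m.
L = 0.0500 × 3.828×10²⁶ = 1.91×10²⁵ W.
Flux: S = L/(4πd²) = 1.91×10²⁵/(4π×(3.50×10¹⁰)²) = 1240 W m⁻².
Energy balance: absorbed = emitted ⇒ πR²·S(1−A) = 4πR²·σT_eq⁴, so T_eq⁴ = S(1−A)/(4σ).
T_eq = [1240 × 0.63 / (4 × 5.67×10⁻⁸)]^(1/4) = (3.45×10⁹)^(1/4) = 242 K.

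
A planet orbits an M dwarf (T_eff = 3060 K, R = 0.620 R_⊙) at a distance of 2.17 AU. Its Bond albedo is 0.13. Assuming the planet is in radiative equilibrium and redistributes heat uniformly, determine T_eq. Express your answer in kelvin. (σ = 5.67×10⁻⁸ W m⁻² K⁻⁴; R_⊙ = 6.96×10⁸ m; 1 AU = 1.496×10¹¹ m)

T_eq ≈ 76.2 K

R_⋆ = 0.620 × 6.96×10⁸ = 4.32×10⁸ m.
d = 2.17 AU = 3.25×10¹¹ m.
L = 4πR_⋆²σT_⋆⁴ = 4π(4.32×10⁸)² × 5.67×10⁻⁸ × (3060)⁴ = 1.16×10²⁵ W.
S = L/(4πd²) = 8.78 W m⁻².
Energy balance: absorbed = emitted ⇒ πR²·S(1−A) = 4πR²·σT_eq⁴, so T_eq⁴ = S(1−A)/(4σ).
T_eq = [8.78 × 0.87 / (4 × 5.67×10⁻⁸)]^(1/4) = (3.37×10⁷)^(1/4) = 76.2 K.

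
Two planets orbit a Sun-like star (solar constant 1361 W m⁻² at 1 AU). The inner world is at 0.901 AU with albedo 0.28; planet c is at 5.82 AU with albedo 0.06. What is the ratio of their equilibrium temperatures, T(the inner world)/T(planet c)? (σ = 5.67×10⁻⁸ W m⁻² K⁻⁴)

T_eq = [S₀(1−A)/(4σd²)]^(1/4), so T ∝ (1−A)^(1/4) / √d.
T₁ = [1361×0.72/(4×5.67×10⁻⁸×0.901²)]^(1/4) = 270.10 K.
T₂ = [1361×0.94/(4×5.67×10⁻⁸×5.82²)]^(1/4) = 113.60 K.

T₁/T₂ ≈ 2.378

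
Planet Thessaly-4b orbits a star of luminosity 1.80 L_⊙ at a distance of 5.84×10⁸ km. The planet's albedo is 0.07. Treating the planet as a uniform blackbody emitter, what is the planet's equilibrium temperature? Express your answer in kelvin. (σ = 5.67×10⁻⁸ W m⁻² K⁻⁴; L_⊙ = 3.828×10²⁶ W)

T_eq ≈ 160 K

d = 5.84×10⁸ km = 5.84×10¹¹ m.
L = 1.80 × 3.828×10²⁶ = 6.89×10²⁶ W.
Flux: S = L/(4πd²) = 6.89×10²⁶/(4π×(5.84×10¹¹)²) = 161 W m⁻².
Energy balance: absorbed = emitted ⇒ πR²·S(1−A) = 4πR²·σT_eq⁴, so T_eq⁴ = S(1−A)/(4σ).
T_eq = [161 × 0.93 / (4 × 5.67×10⁻⁸)]^(1/4) = (6.59×10⁸)^(1/4) = 160 K.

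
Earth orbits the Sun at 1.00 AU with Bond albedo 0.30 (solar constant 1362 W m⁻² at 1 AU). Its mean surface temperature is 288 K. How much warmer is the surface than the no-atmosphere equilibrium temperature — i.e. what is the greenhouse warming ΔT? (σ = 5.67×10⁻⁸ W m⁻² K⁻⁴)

ΔT ≈ 33.4 K

S = 1362/1.00² = 1362 W m⁻².
T_eq = [S(1−A)/(4σ)]^(1/4) = [1362×0.70/(4×5.67×10⁻⁸)]^(1/4) = 254.6 K.
ΔT = T_surf − T_eq = 288 − 254.6.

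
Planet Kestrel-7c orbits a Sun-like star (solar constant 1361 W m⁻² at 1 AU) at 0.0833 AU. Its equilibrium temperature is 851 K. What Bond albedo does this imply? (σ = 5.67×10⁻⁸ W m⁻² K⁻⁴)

Flux at 0.0833 AU: S = 1361/0.0833² = 1.96×10⁵ W m⁻².
From T_eq⁴ = S(1−A)/(4σ): 1−A = 4σT_eq⁴/S.
1−A = 4 × 5.67×10⁻⁸ × (851)⁴ / 1.96×10⁵ = 0.606.

A ≈ 0.39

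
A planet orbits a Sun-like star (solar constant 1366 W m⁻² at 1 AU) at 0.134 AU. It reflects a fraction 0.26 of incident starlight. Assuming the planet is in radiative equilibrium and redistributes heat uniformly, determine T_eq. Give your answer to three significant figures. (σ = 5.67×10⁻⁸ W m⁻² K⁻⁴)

Flux at 0.134 AU: S = 1366/0.134² = 7.61×10⁴ W m⁻².
Energy balance: absorbed = emitted ⇒ πR²·S(1−A) = 4πR²·σT_eq⁴, so T_eq⁴ = S(1−A)/(4σ).
T_eq = [7.61×10⁴ × 0.74 / (4 × 5.67×10⁻⁸)]^(1/4) = (2.48×10¹¹)^(1/4) = 706 K.

T_eq ≈ 706 K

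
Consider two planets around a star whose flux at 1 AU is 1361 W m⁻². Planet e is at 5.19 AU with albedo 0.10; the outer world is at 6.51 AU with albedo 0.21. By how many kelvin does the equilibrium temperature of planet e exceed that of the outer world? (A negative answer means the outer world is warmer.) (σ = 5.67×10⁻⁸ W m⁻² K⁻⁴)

ΔT ≈ 16.2 K

T_eq = [S₀(1−A)/(4σd²)]^(1/4), so T ∝ (1−A)^(1/4) / √d.
T₁ = [1361×0.90/(4×5.67×10⁻⁸×5.19²)]^(1/4) = 119.00 K.
T₂ = [1361×0.79/(4×5.67×10⁻⁸×6.51²)]^(1/4) = 102.84 K.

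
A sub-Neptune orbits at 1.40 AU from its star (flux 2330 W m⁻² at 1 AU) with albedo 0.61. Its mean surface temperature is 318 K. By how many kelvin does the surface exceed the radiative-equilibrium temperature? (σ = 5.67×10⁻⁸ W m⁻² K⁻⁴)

ΔT ≈ 105.4 K

S = 2330/1.40² = 1189 W m⁻².
T_eq = [S(1−A)/(4σ)]^(1/4) = [1189×0.39/(4×5.67×10⁻⁸)]^(1/4) = 212.6 K.
ΔT = T_surf − T_eq = 318 − 212.6.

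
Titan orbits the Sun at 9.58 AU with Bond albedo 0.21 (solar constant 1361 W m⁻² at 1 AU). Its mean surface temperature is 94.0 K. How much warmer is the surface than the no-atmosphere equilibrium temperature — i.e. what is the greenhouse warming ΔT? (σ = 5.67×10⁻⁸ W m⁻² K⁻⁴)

ΔT ≈ 9.2 K

S = 1361/9.58² = 14.83 W m⁻².
T_eq = [S(1−A)/(4σ)]^(1/4) = [14.83×0.79/(4×5.67×10⁻⁸)]^(1/4) = 84.8 K.
ΔT = T_surf − T_eq = 94 − 84.8.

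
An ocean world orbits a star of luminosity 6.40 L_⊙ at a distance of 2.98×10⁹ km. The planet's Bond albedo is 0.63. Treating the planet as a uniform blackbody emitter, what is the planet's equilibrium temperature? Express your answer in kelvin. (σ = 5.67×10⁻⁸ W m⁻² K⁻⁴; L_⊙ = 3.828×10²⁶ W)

T_eq ≈ 77.4 K

d = 2.98×10⁹ km = 2.98×10¹² m.
L = 6.40 × 3.828×10²⁶ = 2.45×10²⁷ W.
Flux: S = L/(4πd²) = 2.45×10²⁷/(4π×(2.98×10¹²)²) = 22.0 W m⁻².
Energy balance: absorbed = emitted ⇒ πR²·S(1−A) = 4πR²·σT_eq⁴, so T_eq⁴ = S(1−A)/(4σ).
T_eq = [22.0 × 0.37 / (4 × 5.67×10⁻⁸)]^(1/4) = (3.58×10⁷)^(1/4) = 77.4 K.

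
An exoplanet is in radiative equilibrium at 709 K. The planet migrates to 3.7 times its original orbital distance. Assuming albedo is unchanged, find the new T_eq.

T_eq ∝ L^(1/4) · d^(−1/2).
T′ = 709 / 3.7^(1/2) = 369 K.

T_eq ≈ 369 K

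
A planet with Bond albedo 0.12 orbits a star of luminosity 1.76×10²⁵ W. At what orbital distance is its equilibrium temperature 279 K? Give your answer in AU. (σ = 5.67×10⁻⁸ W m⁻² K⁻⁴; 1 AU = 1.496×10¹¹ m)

From T_eq⁴ = L(1−A)/(16πσd²): d = √[L(1−A)/(16πσT_eq⁴)].
d = √[1.76×10²⁵ × 0.88 / (16π × 5.67×10⁻⁸ × (279)⁴)] = 2.99×10¹⁰ m = 0.200 AU.

d ≈ 0.200 AU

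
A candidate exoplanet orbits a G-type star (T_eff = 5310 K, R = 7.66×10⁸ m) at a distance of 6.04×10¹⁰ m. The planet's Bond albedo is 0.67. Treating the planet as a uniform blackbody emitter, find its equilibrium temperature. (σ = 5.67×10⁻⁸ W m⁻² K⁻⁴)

T_eq ≈ 320 K

L = 4πR_⋆²σT_⋆⁴ = 4π(7.66×10⁸)² × 5.67×10⁻⁸ × (5310)⁴ = 3.32×10²⁶ W.
S = L/(4πd²) = 7250 W m⁻².
Energy balance: absorbed = emitted ⇒ πR²·S(1−A) = 4πR²·σT_eq⁴, so T_eq⁴ = S(1−A)/(4σ).
T_eq = [7250 × 0.33 / (4 × 5.67×10⁻⁸)]^(1/4) = (1.05×10¹⁰)^(1/4) = 320 K.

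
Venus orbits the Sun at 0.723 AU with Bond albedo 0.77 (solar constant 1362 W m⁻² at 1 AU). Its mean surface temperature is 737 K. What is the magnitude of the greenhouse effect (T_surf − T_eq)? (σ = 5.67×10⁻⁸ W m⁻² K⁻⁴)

ΔT ≈ 510.3 K

S = 1362/0.723² = 2606 W m⁻².
T_eq = [S(1−A)/(4σ)]^(1/4) = [2606×0.23/(4×5.67×10⁻⁸)]^(1/4) = 226.7 K.
ΔT = T_surf − T_eq = 737 − 226.7.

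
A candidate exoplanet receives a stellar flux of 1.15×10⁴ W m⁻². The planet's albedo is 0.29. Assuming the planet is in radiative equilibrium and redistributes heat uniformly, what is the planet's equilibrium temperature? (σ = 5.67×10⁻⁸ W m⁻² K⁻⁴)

Energy balance: absorbed = emitted ⇒ πR²·S(1−A) = 4πR²·σT_eq⁴, so T_eq⁴ = S(1−A)/(4σ).
T_eq = [1.15×10⁴ × 0.71 / (4 × 5.67×10⁻⁸)]^(1/4) = (3.60×10¹⁰)^(1/4) = 436 K.

T_eq ≈ 436 K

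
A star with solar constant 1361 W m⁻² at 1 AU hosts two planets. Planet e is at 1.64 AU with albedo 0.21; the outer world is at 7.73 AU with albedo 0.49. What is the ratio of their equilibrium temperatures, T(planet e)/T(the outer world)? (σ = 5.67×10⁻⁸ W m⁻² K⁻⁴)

T_eq = [S₀(1−A)/(4σd²)]^(1/4), so T ∝ (1−A)^(1/4) / √d.
T₁ = [1361×0.79/(4×5.67×10⁻⁸×1.64²)]^(1/4) = 204.90 K.
T₂ = [1361×0.51/(4×5.67×10⁻⁸×7.73²)]^(1/4) = 84.60 K.

T₁/T₂ ≈ 2.422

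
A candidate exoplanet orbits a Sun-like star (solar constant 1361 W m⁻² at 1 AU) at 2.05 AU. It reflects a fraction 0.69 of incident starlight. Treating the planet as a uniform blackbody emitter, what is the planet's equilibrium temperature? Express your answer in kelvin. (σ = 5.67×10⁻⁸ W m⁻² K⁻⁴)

T_eq ≈ 145 K

Flux at 2.05 AU: S = 1361/2.05² = 324 W m⁻².
Energy balance: absorbed = emitted ⇒ πR²·S(1−A) = 4πR²·σT_eq⁴, so T_eq⁴ = S(1−A)/(4σ).
T_eq = [324 × 0.31 / (4 × 5.67×10⁻⁸)]^(1/4) = (4.43×10⁸)^(1/4) = 145 K.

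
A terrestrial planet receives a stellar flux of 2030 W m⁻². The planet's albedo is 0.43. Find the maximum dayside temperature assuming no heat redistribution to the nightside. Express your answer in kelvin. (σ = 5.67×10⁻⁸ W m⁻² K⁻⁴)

With no redistribution each surface element balances locally: S(1−A) = σT⁴.
T = [2030 × 0.57 / 5.67×10⁻⁸]^(1/4) = (2.04×10¹⁰)^(1/4) = 378 K.

T_ss ≈ 378 K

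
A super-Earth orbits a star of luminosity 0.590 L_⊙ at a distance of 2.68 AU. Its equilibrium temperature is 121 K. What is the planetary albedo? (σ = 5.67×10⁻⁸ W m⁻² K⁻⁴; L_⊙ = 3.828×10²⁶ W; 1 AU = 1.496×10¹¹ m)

A ≈ 0.57

d = 2.68 AU = 4.01×10¹¹ m.
L = 0.590 × 3.828×10²⁶ = 2.26×10²⁶ W.
Flux: S = L/(4πd²) = 2.26×10²⁶/(4π×(4.01×10¹¹)²) = 112 W m⁻².
From T_eq⁴ = S(1−A)/(4σ): 1−A = 4σT_eq⁴/S.
1−A = 4 × 5.67×10⁻⁸ × (121)⁴ / 112 = 0.435.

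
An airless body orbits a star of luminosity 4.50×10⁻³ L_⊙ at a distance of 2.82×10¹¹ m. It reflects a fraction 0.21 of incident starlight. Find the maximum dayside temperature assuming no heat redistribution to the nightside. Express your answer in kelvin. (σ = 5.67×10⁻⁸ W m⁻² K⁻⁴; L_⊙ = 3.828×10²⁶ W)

T_ss ≈ 70.0 K

L = 4.50×10⁻³ × 3.828×10²⁶ = 1.72×10²⁴ W.
Flux: S = L/(4πd²) = 1.72×10²⁴/(4π×(2.82×10¹¹)²) = 1.72 W m⁻².
With no redistribution each surface element balances locally: S(1−A) = σT⁴.
T = [1.72 × 0.79 / 5.67×10⁻⁸]^(1/4) = (2.40×10⁷)^(1/4) = 70.0 K.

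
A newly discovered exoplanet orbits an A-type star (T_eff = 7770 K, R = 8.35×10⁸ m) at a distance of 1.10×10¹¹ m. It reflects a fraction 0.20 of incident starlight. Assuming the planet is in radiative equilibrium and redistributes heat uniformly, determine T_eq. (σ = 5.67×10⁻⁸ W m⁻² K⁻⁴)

T_eq ≈ 453 K

L = 4πR_⋆²σT_⋆⁴ = 4π(8.35×10⁸)² × 5.67×10⁻⁸ × (7770)⁴ = 1.81×10²⁷ W.
S = L/(4πd²) = 1.19×10⁴ W m⁻².
Energy balance: absorbed = emitted ⇒ πR²·S(1−A) = 4πR²·σT_eq⁴, so T_eq⁴ = S(1−A)/(4σ).
T_eq = [1.19×10⁴ × 0.80 / (4 × 5.67×10⁻⁸)]^(1/4) = (4.20×10¹⁰)^(1/4) = 453 K.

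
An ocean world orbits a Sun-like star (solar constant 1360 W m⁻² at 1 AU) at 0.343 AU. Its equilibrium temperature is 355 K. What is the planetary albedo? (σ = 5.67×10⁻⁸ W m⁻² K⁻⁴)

A ≈ 0.69

Flux at 0.343 AU: S = 1360/0.343² = 1.16×10⁴ W m⁻².
From T_eq⁴ = S(1−A)/(4σ): 1−A = 4σT_eq⁴/S.
1−A = 4 × 5.67×10⁻⁸ × (355)⁴ / 1.16×10⁴ = 0.312.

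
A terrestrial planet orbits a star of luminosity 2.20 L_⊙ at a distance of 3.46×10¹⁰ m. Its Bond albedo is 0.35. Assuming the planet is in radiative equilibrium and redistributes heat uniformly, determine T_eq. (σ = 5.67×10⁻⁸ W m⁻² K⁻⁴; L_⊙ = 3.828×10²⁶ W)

T_eq ≈ 633 K

L = 2.20 × 3.828×10²⁶ = 8.42×10²⁶ W.
Flux: S = L/(4πd²) = 8.42×10²⁶/(4π×(3.46×10¹⁰)²) = 5.60×10⁴ W m⁻².
Energy balance: absorbed = emitted ⇒ πR²·S(1−A) = 4πR²·σT_eq⁴, so T_eq⁴ = S(1−A)/(4σ).
T_eq = [5.60×10⁴ × 0.65 / (4 × 5.67×10⁻⁸)]^(1/4) = (1.60×10¹¹)^(1/4) = 633 K.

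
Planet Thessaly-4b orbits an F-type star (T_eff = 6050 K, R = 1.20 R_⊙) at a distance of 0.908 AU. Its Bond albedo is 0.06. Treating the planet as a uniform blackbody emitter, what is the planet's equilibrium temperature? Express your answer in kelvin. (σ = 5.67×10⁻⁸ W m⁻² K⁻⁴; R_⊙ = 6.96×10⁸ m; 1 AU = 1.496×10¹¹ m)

T_eq ≈ 330 K

R_⋆ = 1.20 × 6.96×10⁸ = 8.35×10⁸ m.
d = 0.908 AU = 1.36×10¹¹ m.
L = 4πR_⋆²σT_⋆⁴ = 4π(8.35×10⁸)² × 5.67×10⁻⁸ × (6050)⁴ = 6.66×10²⁶ W.
S = L/(4πd²) = 2870 W m⁻².
Energy balance: absorbed = emitted ⇒ πR²·S(1−A) = 4πR²·σT_eq⁴, so T_eq⁴ = S(1−A)/(4σ).
T_eq = [2870 × 0.94 / (4 × 5.67×10⁻⁸)]^(1/4) = (1.19×10¹⁰)^(1/4) = 330 K.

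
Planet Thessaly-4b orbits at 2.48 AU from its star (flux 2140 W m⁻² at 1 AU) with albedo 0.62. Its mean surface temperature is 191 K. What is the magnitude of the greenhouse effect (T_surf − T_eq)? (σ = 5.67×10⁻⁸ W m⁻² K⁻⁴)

S = 2140/2.48² = 347.9 W m⁻².
T_eq = [S(1−A)/(4σ)]^(1/4) = [347.9×0.38/(4×5.67×10⁻⁸)]^(1/4) = 155.4 K.
ΔT = T_surf − T_eq = 191 − 155.4.

ΔT ≈ 35.6 K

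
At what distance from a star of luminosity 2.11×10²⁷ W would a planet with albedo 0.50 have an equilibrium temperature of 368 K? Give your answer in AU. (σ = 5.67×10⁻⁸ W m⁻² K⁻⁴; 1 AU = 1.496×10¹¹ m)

From T_eq⁴ = L(1−A)/(16πσd²): d = √[L(1−A)/(16πσT_eq⁴)].
d = √[2.11×10²⁷ × 0.50 / (16π × 5.67×10⁻⁸ × (368)⁴)] = 1.42×10¹¹ m = 0.950 AU.

d ≈ 0.950 AU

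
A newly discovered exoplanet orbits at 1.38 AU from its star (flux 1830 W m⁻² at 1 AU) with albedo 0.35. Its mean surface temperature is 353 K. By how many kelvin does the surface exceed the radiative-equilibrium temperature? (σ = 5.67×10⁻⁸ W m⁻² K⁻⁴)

ΔT ≈ 123.9 K

S = 1830/1.38² = 960.9 W m⁻².
T_eq = [S(1−A)/(4σ)]^(1/4) = [960.9×0.65/(4×5.67×10⁻⁸)]^(1/4) = 229.1 K.
ΔT = T_surf − T_eq = 353 − 229.1.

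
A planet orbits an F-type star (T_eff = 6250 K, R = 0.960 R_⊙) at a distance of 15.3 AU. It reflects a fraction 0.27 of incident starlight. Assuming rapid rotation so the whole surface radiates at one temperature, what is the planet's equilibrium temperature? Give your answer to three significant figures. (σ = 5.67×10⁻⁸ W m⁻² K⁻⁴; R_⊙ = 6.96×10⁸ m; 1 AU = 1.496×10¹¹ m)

R_⋆ = 0.960 × 6.96×10⁸ = 6.68×10⁸ m.
d = 15.3 AU = 2.29×10¹² m.
L = 4πR_⋆²σT_⋆⁴ = 4π(6.68×10⁸)² × 5.67×10⁻⁸ × (6250)⁴ = 4.85×10²⁶ W.
S = L/(4πd²) = 7.37 W m⁻².
Energy balance: absorbed = emitted ⇒ πR²·S(1−A) = 4πR²·σT_eq⁴, so T_eq⁴ = S(1−A)/(4σ).
T_eq = [7.37 × 0.73 / (4 × 5.67×10⁻⁸)]^(1/4) = (2.37×10⁷)^(1/4) = 69.8 K.

T_eq ≈ 69.8 K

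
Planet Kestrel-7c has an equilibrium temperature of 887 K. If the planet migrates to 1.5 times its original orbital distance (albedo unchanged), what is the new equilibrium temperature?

T_eq ≈ 724 K

T_eq ∝ L^(1/4) · d^(−1/2).
T′ = 887 / 1.5^(1/2) = 724 K.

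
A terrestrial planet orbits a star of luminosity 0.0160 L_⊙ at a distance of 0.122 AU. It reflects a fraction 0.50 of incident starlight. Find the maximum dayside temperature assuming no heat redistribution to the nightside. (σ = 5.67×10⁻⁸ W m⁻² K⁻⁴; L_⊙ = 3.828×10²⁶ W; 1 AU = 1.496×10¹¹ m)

T_ss ≈ 337 K

d = 0.122 AU = 1.83×10¹⁰ m.
L = 0.0160 × 3.828×10²⁶ = 6.12×10²⁴ W.
Flux: S = L/(4πd²) = 6.12×10²⁴/(4π×(1.83×10¹⁰)²) = 1460 W m⁻².
With no redistribution each surface element balances locally: S(1−A) = σT⁴.
T = [1460 × 0.50 / 5.67×10⁻⁸]^(1/4) = (1.29×10¹⁰)^(1/4) = 337 K.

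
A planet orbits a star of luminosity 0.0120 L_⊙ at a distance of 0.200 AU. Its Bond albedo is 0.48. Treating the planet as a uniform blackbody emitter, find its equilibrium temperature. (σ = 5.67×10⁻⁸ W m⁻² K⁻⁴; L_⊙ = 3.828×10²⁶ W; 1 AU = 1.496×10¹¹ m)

T_eq ≈ 175 K

d = 0.200 AU = 2.99×10¹⁰ m.
L = 0.0120 × 3.828×10²⁶ = 4.59×10²⁴ W.
Flux: S = L/(4πd²) = 4.59×10²⁴/(4π×(2.99×10¹⁰)²) = 408 W m⁻².
Energy balance: absorbed = emitted ⇒ πR²·S(1−A) = 4πR²·σT_eq⁴, so T_eq⁴ = S(1−A)/(4σ).
T_eq = [408 × 0.52 / (4 × 5.67×10⁻⁸)]^(1/4) = (9.36×10⁸)^(1/4) = 175 K.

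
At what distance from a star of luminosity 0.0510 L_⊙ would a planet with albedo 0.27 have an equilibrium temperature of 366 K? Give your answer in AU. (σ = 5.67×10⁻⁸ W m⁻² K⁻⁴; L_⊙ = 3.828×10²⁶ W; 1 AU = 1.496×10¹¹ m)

d ≈ 0.112 AU

L = 0.0510 × 3.828×10²⁶ = 1.95×10²⁵ W.
From T_eq⁴ = L(1−A)/(16πσd²): d = √[L(1−A)/(16πσT_eq⁴)].
d = √[1.95×10²⁵ × 0.73 / (16π × 5.67×10⁻⁸ × (366)⁴)] = 1.67×10¹⁰ m = 0.112 AU.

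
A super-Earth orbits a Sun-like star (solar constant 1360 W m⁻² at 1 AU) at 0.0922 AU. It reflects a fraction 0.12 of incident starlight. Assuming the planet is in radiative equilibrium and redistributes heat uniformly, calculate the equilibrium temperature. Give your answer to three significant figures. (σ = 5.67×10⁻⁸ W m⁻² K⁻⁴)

Flux at 0.0922 AU: S = 1360/0.0922² = 1.60×10⁵ W m⁻².
Energy balance: absorbed = emitted ⇒ πR²·S(1−A) = 4πR²·σT_eq⁴, so T_eq⁴ = S(1−A)/(4σ).
T_eq = [1.60×10⁵ × 0.88 / (4 × 5.67×10⁻⁸)]^(1/4) = (6.21×10¹¹)^(1/4) = 888 K.

T_eq ≈ 888 K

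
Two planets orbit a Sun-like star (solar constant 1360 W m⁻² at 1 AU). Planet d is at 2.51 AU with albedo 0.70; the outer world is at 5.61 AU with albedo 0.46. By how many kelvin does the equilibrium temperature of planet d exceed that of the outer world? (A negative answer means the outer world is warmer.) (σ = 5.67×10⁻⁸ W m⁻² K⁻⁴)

T_eq = [S₀(1−A)/(4σd²)]^(1/4), so T ∝ (1−A)^(1/4) / √d.
T₁ = [1360×0.30/(4×5.67×10⁻⁸×2.51²)]^(1/4) = 129.99 K.
T₂ = [1360×0.54/(4×5.67×10⁻⁸×5.61²)]^(1/4) = 100.71 K.

ΔT ≈ 29.3 K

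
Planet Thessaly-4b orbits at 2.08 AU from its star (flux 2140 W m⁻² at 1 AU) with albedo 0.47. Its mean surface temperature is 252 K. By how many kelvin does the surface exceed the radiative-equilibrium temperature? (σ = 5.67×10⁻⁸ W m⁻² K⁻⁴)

ΔT ≈ 67.6 K

S = 2140/2.08² = 494.6 W m⁻².
T_eq = [S(1−A)/(4σ)]^(1/4) = [494.6×0.53/(4×5.67×10⁻⁸)]^(1/4) = 184.4 K.
ΔT = T_surf − T_eq = 252 − 184.4.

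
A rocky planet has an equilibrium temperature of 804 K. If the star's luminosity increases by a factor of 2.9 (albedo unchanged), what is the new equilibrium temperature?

T_eq ∝ L^(1/4) · d^(−1/2).
T′ = 804 × 2.9^(1/4) = 1050 K.

T_eq ≈ 1050 K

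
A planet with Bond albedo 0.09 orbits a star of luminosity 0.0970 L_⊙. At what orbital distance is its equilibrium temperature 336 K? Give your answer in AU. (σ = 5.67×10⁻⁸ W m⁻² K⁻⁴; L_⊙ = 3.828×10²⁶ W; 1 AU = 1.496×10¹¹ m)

L = 0.0970 × 3.828×10²⁶ = 3.71×10²⁵ W.
From T_eq⁴ = L(1−A)/(16πσd²): d = √[L(1−A)/(16πσT_eq⁴)].
d = √[3.71×10²⁵ × 0.91 / (16π × 5.67×10⁻⁸ × (336)⁴)] = 3.05×10¹⁰ m = 0.204 AU.

d ≈ 0.204 AU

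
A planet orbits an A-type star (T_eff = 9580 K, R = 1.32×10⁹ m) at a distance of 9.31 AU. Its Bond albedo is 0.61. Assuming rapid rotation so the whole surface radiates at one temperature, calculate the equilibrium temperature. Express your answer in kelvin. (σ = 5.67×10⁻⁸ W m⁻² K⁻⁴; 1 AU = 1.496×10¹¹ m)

T_eq ≈ 165 K

d = 9.31 AU = 1.39×10¹² m.
L = 4πR_⋆²σT_⋆⁴ = 4π(1.32×10⁹)² × 5.67×10⁻⁸ × (9580)⁴ = 1.05×10²⁸ W.
S = L/(4πd²) = 429 W m⁻².
Energy balance: absorbed = emitted ⇒ πR²·S(1−A) = 4πR²·σT_eq⁴, so T_eq⁴ = S(1−A)/(4σ).
T_eq = [429 × 0.39 / (4 × 5.67×10⁻⁸)]^(1/4) = (7.38×10⁸)^(1/4) = 165 K.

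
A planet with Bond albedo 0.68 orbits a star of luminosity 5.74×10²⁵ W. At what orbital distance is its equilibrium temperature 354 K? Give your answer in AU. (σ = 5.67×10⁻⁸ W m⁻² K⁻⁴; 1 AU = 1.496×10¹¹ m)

d ≈ 0.135 AU

From T_eq⁴ = L(1−A)/(16πσd²): d = √[L(1−A)/(16πσT_eq⁴)].
d = √[5.74×10²⁵ × 0.32 / (16π × 5.67×10⁻⁸ × (354)⁴)] = 2.03×10¹⁰ m = 0.135 AU.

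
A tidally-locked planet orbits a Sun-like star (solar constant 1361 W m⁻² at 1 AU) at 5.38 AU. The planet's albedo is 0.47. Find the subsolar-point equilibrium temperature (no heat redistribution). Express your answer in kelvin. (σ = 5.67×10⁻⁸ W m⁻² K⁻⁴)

T_ss ≈ 145 K

Flux at 5.38 AU: S = 1361/5.38² = 47.0 W m⁻².
At the subsolar point the surface absorbs S(1−A) and emits σT⁴ per unit area — no factor of 4, since only the local patch is in balance.
T = [47.0 × 0.53 / 5.67×10⁻⁸]^(1/4) = (4.40×10⁸)^(1/4) = 145 K.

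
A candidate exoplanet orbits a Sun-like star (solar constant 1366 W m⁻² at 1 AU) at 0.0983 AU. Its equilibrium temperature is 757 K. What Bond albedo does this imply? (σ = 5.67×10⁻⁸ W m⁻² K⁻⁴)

A ≈ 0.47

Flux at 0.0983 AU: S = 1366/0.0983² = 1.41×10⁵ W m⁻².
From T_eq⁴ = S(1−A)/(4σ): 1−A = 4σT_eq⁴/S.
1−A = 4 × 5.67×10⁻⁸ × (757)⁴ / 1.41×10⁵ = 0.527.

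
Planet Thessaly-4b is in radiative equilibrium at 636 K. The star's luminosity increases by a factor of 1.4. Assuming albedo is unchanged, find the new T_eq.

T_eq ∝ L^(1/4) · d^(−1/2).
T′ = 636 × 1.4^(1/4) = 692 K.

T_eq ≈ 692 K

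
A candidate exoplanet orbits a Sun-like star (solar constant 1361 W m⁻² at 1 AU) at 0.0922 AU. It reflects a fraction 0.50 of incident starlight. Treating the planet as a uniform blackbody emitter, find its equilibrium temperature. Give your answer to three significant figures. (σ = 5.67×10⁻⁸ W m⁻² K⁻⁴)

T_eq ≈ 771 K

Flux at 0.0922 AU: S = 1361/0.0922² = 1.60×10⁵ W m⁻².
Energy balance: absorbed = emitted ⇒ πR²·S(1−A) = 4πR²·σT_eq⁴, so T_eq⁴ = S(1−A)/(4σ).
T_eq = [1.60×10⁵ × 0.50 / (4 × 5.67×10⁻⁸)]^(1/4) = (3.53×10¹¹)^(1/4) = 771 K.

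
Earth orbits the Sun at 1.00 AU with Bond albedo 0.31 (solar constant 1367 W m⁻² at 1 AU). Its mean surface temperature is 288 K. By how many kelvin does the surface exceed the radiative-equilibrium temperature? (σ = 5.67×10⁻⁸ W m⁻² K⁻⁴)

S = 1367/1.00² = 1367 W m⁻².
T_eq = [S(1−A)/(4σ)]^(1/4) = [1367×0.69/(4×5.67×10⁻⁸)]^(1/4) = 253.9 K.
ΔT = T_surf − T_eq = 288 − 253.9.

ΔT ≈ 34.1 K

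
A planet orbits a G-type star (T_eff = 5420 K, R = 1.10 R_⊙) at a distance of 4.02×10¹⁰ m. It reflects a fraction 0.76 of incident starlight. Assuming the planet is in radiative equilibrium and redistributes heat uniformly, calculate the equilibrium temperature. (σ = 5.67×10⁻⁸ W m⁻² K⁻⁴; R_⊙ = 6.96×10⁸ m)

T_eq ≈ 370 K

R_⋆ = 1.10 × 6.96×10⁸ = 7.66×10⁸ m.
L = 4πR_⋆²σT_⋆⁴ = 4π(7.66×10⁸)² × 5.67×10⁻⁸ × (5420)⁴ = 3.60×10²⁶ W.
S = L/(4πd²) = 1.77×10⁴ W m⁻².
Energy balance: absorbed = emitted ⇒ πR²·S(1−A) = 4πR²·σT_eq⁴, so T_eq⁴ = S(1−A)/(4σ).
T_eq = [1.77×10⁴ × 0.24 / (4 × 5.67×10⁻⁸)]^(1/4) = (1.88×10¹⁰)^(1/4) = 370 K.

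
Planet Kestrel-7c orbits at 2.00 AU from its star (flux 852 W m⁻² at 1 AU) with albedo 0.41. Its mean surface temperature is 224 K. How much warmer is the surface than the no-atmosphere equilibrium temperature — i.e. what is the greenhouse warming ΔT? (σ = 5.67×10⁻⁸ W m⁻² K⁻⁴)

S = 852/2.00² = 213.0 W m⁻².
T_eq = [S(1−A)/(4σ)]^(1/4) = [213.0×0.59/(4×5.67×10⁻⁸)]^(1/4) = 153.4 K.
ΔT = T_surf − T_eq = 224 − 153.4.

ΔT ≈ 70.6 K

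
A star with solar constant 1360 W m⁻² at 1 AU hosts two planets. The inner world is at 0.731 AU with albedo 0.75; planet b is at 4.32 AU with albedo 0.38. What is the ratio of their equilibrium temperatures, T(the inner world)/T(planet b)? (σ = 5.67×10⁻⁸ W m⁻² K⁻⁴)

T_eq = [S₀(1−A)/(4σd²)]^(1/4), so T ∝ (1−A)^(1/4) / √d.
T₁ = [1360×0.25/(4×5.67×10⁻⁸×0.731²)]^(1/4) = 230.14 K.
T₂ = [1360×0.62/(4×5.67×10⁻⁸×4.32²)]^(1/4) = 118.80 K.

T₁/T₂ ≈ 1.937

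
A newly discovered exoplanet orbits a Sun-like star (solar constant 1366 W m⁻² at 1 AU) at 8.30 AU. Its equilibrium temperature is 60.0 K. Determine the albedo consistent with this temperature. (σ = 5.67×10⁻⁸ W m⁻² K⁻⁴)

A ≈ 0.85

Flux at 8.30 AU: S = 1366/8.30² = 19.8 W m⁻².
From T_eq⁴ = S(1−A)/(4σ): 1−A = 4σT_eq⁴/S.
1−A = 4 × 5.67×10⁻⁸ × (60.0)⁴ / 19.8 = 0.148.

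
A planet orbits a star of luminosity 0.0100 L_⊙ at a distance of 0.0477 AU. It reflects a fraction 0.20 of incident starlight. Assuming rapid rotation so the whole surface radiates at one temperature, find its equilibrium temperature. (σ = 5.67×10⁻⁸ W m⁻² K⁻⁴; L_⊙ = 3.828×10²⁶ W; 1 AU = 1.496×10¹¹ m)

T_eq ≈ 381 K

d = 0.0477 AU = 7.14×10⁹ m.
L = 0.0100 × 3.828×10²⁶ = 3.83×10²⁴ W.
Flux: S = L/(4πd²) = 3.83×10²⁴/(4π×(7.14×10⁹)²) = 5980 W m⁻².
Energy balance: absorbed = emitted ⇒ πR²·S(1−A) = 4πR²·σT_eq⁴, so T_eq⁴ = S(1−A)/(4σ).
T_eq = [5980 × 0.80 / (4 × 5.67×10⁻⁸)]^(1/4) = (2.11×10¹⁰)^(1/4) = 381 K.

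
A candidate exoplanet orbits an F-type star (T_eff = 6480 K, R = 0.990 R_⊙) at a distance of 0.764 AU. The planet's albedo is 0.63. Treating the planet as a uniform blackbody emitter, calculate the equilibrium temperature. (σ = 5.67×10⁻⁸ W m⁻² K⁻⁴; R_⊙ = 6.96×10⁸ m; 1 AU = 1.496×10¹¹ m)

R_⋆ = 0.990 × 6.96×10⁸ = 6.89×10⁸ m.
d = 0.764 AU = 1.14×10¹¹ m.
L = 4πR_⋆²σT_⋆⁴ = 4π(6.89×10⁸)² × 5.67×10⁻⁸ × (6480)⁴ = 5.96×10²⁶ W.
S = L/(4πd²) = 3630 W m⁻².
Energy balance: absorbed = emitted ⇒ πR²·S(1−A) = 4πR²·σT_eq⁴, so T_eq⁴ = S(1−A)/(4σ).
T_eq = [3630 × 0.37 / (4 × 5.67×10⁻⁸)]^(1/4) = (5.93×10⁹)^(1/4) = 277 K.

T_eq ≈ 277 K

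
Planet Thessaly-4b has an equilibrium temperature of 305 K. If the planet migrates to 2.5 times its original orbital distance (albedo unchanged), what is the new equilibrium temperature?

T_eq ∝ L^(1/4) · d^(−1/2).
T′ = 305 / 2.5^(1/2) = 193 K.

T_eq ≈ 193 K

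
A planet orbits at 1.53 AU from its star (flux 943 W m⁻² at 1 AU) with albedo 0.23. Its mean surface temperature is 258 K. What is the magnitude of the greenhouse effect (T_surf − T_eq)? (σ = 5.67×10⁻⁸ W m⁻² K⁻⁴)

ΔT ≈ 65.7 K

S = 943/1.53² = 402.8 W m⁻².
T_eq = [S(1−A)/(4σ)]^(1/4) = [402.8×0.77/(4×5.67×10⁻⁸)]^(1/4) = 192.3 K.
ΔT = T_surf − T_eq = 258 − 192.3.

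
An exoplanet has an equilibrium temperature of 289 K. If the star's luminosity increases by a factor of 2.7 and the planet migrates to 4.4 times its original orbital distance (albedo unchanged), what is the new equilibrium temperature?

T_eq ∝ L^(1/4) · d^(−1/2).
T′ = 289 × 2.7^(1/4) / 4.4^(1/2) = 177 K.

T_eq ≈ 177 K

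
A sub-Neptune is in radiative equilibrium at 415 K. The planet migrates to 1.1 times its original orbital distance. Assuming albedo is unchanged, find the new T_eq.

T_eq ∝ L^(1/4) · d^(−1/2).
T′ = 415 / 1.1^(1/2) = 396 K.

T_eq ≈ 396 K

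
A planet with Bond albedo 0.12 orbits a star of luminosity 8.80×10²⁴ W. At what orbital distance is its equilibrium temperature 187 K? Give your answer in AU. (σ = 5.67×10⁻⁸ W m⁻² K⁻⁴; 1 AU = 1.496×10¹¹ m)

d ≈ 0.315 AU

From T_eq⁴ = L(1−A)/(16πσd²): d = √[L(1−A)/(16πσT_eq⁴)].
d = √[8.80×10²⁴ × 0.88 / (16π × 5.67×10⁻⁸ × (187)⁴)] = 4.71×10¹⁰ m = 0.315 AU.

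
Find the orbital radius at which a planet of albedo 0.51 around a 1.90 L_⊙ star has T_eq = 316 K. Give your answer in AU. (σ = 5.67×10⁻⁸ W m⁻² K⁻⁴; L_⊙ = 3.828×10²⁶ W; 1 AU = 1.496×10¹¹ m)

L = 1.90 × 3.828×10²⁶ = 7.27×10²⁶ W.
From T_eq⁴ = L(1−A)/(16πσd²): d = √[L(1−A)/(16πσT_eq⁴)].
d = √[7.27×10²⁶ × 0.49 / (16π × 5.67×10⁻⁸ × (316)⁴)] = 1.12×10¹¹ m = 0.749 AU.

d ≈ 0.749 AU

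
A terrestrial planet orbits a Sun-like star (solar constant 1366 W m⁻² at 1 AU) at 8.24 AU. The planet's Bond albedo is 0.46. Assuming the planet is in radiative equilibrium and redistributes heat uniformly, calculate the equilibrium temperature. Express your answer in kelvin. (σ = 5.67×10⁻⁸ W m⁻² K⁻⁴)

Flux at 8.24 AU: S = 1366/8.24² = 20.1 W m⁻².
Energy balance: absorbed = emitted ⇒ πR²·S(1−A) = 4πR²·σT_eq⁴, so T_eq⁴ = S(1−A)/(4σ).
T_eq = [20.1 × 0.54 / (4 × 5.67×10⁻⁸)]^(1/4) = (4.79×10⁷)^(1/4) = 83.2 K.

T_eq ≈ 83.2 K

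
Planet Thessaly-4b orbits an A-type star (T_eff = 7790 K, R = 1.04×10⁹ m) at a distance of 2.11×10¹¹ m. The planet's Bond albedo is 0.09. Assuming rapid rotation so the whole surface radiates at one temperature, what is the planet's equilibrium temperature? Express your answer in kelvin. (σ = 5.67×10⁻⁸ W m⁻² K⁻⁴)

T_eq ≈ 378 K

L = 4πR_⋆²σT_⋆⁴ = 4π(1.04×10⁹)² × 5.67×10⁻⁸ × (7790)⁴ = 2.84×10²⁷ W.
S = L/(4πd²) = 5070 W m⁻².
Energy balance: absorbed = emitted ⇒ πR²·S(1−A) = 4πR²·σT_eq⁴, so T_eq⁴ = S(1−A)/(4σ).
T_eq = [5070 × 0.91 / (4 × 5.67×10⁻⁸)]^(1/4) = (2.04×10¹⁰)^(1/4) = 378 K.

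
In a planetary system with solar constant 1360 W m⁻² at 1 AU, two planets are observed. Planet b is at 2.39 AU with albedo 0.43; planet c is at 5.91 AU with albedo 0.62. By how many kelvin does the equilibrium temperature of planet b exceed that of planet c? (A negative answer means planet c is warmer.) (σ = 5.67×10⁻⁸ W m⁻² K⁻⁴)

ΔT ≈ 66.5 K

T_eq = [S₀(1−A)/(4σd²)]^(1/4), so T ∝ (1−A)^(1/4) / √d.
T₁ = [1360×0.57/(4×5.67×10⁻⁸×2.39²)]^(1/4) = 156.40 K.
T₂ = [1360×0.38/(4×5.67×10⁻⁸×5.91²)]^(1/4) = 89.87 K.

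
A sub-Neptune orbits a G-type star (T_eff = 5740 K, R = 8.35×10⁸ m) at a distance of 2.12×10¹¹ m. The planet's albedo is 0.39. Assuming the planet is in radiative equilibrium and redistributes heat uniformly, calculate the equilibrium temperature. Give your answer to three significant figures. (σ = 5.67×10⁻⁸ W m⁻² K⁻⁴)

L = 4πR_⋆²σT_⋆⁴ = 4π(8.35×10⁸)² × 5.67×10⁻⁸ × (5740)⁴ = 5.39×10²⁶ W.
S = L/(4πd²) = 955 W m⁻².
Energy balance: absorbed = emitted ⇒ πR²·S(1−A) = 4πR²·σT_eq⁴, so T_eq⁴ = S(1−A)/(4σ).
T_eq = [955 × 0.61 / (4 × 5.67×10⁻⁸)]^(1/4) = (2.57×10⁹)^(1/4) = 225 K.

T_eq ≈ 225 K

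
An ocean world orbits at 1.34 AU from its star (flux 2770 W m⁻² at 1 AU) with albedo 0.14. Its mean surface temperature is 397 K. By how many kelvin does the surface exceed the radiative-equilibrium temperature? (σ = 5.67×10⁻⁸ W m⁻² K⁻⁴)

ΔT ≈ 120.4 K

S = 2770/1.34² = 1543 W m⁻².
T_eq = [S(1−A)/(4σ)]^(1/4) = [1543×0.86/(4×5.67×10⁻⁸)]^(1/4) = 276.6 K.
ΔT = T_surf − T_eq = 397 − 276.6.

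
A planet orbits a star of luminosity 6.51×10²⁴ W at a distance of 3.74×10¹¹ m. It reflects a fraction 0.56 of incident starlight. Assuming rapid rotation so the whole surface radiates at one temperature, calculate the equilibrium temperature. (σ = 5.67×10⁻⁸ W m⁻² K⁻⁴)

T_eq ≈ 51.8 K

Flux: S = L/(4πd²) = 6.51×10²⁴/(4π×(3.74×10¹¹)²) = 3.70 W m⁻².
Energy balance: absorbed = emitted ⇒ πR²·S(1−A) = 4πR²·σT_eq⁴, so T_eq⁴ = S(1−A)/(4σ).
T_eq = [3.70 × 0.44 / (4 × 5.67×10⁻⁸)]^(1/4) = (7.19×10⁶)^(1/4) = 51.8 K.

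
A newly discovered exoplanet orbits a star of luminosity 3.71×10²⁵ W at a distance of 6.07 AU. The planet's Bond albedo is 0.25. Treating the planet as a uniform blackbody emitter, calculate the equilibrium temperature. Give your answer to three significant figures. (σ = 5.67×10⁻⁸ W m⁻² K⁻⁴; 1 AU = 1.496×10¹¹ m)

d = 6.07 AU = 9.08×10¹¹ m.
Flux: S = L/(4πd²) = 3.71×10²⁵/(4π×(9.08×10¹¹)²) = 3.58 W m⁻².
Energy balance: absorbed = emitted ⇒ πR²·S(1−A) = 4πR²·σT_eq⁴, so T_eq⁴ = S(1−A)/(4σ).
T_eq = [3.58 × 0.75 / (4 × 5.67×10⁻⁸)]^(1/4) = (1.18×10⁷)^(1/4) = 58.7 K.

T_eq ≈ 58.7 K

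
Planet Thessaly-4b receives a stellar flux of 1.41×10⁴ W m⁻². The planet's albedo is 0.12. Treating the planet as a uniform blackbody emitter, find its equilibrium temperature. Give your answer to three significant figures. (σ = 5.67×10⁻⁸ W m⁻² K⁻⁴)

Energy balance: absorbed = emitted ⇒ πR²·S(1−A) = 4πR²·σT_eq⁴, so T_eq⁴ = S(1−A)/(4σ).
T_eq = [1.41×10⁴ × 0.88 / (4 × 5.67×10⁻⁸)]^(1/4) = (5.47×10¹⁰)^(1/4) = 484 K.

T_eq ≈ 484 K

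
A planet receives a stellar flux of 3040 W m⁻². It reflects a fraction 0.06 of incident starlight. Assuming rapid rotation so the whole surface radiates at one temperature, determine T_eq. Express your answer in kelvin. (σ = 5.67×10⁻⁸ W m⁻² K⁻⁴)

Energy balance: absorbed = emitted ⇒ πR²·S(1−A) = 4πR²·σT_eq⁴, so T_eq⁴ = S(1−A)/(4σ).
T_eq = [3040 × 0.94 / (4 × 5.67×10⁻⁸)]^(1/4) = (1.26×10¹⁰)^(1/4) = 335 K.

T_eq ≈ 335 K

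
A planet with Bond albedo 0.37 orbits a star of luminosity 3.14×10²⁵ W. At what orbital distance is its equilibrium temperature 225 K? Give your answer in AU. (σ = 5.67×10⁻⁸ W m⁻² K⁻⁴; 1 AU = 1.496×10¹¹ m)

d ≈ 0.348 AU

From T_eq⁴ = L(1−A)/(16πσd²): d = √[L(1−A)/(16πσT_eq⁴)].
d = √[3.14×10²⁵ × 0.63 / (16π × 5.67×10⁻⁸ × (225)⁴)] = 5.20×10¹⁰ m = 0.348 AU.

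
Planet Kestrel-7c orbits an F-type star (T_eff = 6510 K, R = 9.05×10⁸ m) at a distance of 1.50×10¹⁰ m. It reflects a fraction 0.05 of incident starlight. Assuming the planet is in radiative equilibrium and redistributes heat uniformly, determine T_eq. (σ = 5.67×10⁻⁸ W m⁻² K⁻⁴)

L = 4πR_⋆²σT_⋆⁴ = 4π(9.05×10⁸)² × 5.67×10⁻⁸ × (6510)⁴ = 1.05×10²⁷ W.
S = L/(4πd²) = 3.71×10⁵ W m⁻².
Energy balance: absorbed = emitted ⇒ πR²·S(1−A) = 4πR²·σT_eq⁴, so T_eq⁴ = S(1−A)/(4σ).
T_eq = [3.71×10⁵ × 0.95 / (4 × 5.67×10⁻⁸)]^(1/4) = (1.55×10¹²)^(1/4) = 1120 K.

T_eq ≈ 1120 K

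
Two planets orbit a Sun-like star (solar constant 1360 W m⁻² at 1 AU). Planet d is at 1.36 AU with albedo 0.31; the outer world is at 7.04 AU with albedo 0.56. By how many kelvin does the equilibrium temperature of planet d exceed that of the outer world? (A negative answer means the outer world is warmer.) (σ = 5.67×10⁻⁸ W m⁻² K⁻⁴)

ΔT ≈ 132.1 K

T_eq = [S₀(1−A)/(4σd²)]^(1/4), so T ∝ (1−A)^(1/4) / √d.
T₁ = [1360×0.69/(4×5.67×10⁻⁸×1.36²)]^(1/4) = 217.48 K.
T₂ = [1360×0.44/(4×5.67×10⁻⁸×7.04²)]^(1/4) = 85.42 K.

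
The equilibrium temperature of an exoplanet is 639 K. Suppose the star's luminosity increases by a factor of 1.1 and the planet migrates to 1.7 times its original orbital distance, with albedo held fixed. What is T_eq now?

T_eq ≈ 502 K

T_eq ∝ L^(1/4) · d^(−1/2).
T′ = 639 × 1.1^(1/4) / 1.7^(1/2) = 502 K.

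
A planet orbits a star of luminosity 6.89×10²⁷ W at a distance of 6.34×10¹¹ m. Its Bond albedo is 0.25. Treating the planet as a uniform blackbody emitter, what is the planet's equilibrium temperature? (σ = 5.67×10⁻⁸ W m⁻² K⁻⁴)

T_eq ≈ 259 K

Flux: S = L/(4πd²) = 6.89×10²⁷/(4π×(6.34×10¹¹)²) = 1360 W m⁻².
Energy balance: absorbed = emitted ⇒ πR²·S(1−A) = 4πR²·σT_eq⁴, so T_eq⁴ = S(1−A)/(4σ).
T_eq = [1360 × 0.75 / (4 × 5.67×10⁻⁸)]^(1/4) = (4.51×10⁹)^(1/4) = 259 K.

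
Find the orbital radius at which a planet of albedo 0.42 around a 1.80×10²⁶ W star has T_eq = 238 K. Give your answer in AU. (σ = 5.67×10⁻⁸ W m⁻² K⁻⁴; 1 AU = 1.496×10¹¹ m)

From T_eq⁴ = L(1−A)/(16πσd²): d = √[L(1−A)/(16πσT_eq⁴)].
d = √[1.80×10²⁶ × 0.58 / (16π × 5.67×10⁻⁸ × (238)⁴)] = 1.07×10¹¹ m = 0.714 AU.

d ≈ 0.714 AU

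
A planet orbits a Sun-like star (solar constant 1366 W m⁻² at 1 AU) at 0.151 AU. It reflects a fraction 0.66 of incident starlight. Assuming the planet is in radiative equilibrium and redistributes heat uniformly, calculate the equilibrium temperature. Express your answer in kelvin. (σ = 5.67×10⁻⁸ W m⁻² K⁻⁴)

T_eq ≈ 547 K

Flux at 0.151 AU: S = 1366/0.151² = 5.99×10⁴ W m⁻².
Energy balance: absorbed = emitted ⇒ πR²·S(1−A) = 4πR²·σT_eq⁴, so T_eq⁴ = S(1−A)/(4σ).
T_eq = [5.99×10⁴ × 0.34 / (4 × 5.67×10⁻⁸)]^(1/4) = (8.98×10¹⁰)^(1/4) = 547 K.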